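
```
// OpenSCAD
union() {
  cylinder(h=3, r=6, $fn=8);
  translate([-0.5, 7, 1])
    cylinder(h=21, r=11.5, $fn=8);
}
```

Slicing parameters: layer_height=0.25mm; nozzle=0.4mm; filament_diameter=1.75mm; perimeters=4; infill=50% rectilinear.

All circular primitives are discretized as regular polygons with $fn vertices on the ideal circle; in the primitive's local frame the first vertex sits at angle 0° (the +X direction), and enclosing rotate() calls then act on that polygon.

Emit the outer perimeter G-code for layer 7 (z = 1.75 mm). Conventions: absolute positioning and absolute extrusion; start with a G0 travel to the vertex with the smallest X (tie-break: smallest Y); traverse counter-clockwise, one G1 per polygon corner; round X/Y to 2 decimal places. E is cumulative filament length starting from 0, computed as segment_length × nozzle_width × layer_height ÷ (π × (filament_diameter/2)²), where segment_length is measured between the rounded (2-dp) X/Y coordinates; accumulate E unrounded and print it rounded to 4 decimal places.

G0 X-12.00 Y7.00 Z1.75
G1 X-8.63 Y-1.13 E0.3659
G1 X-4.89 Y-2.68 E0.5342
G1 X-4.24 Y-4.24 E0.6045
G1 X0.00 Y-6.00 E0.7953
G1 X4.24 Y-4.24 E0.9862
G1 X5.10 Y-2.18 E1.0790
G1 X7.63 Y-1.13 E1.1929
G1 X11.00 Y7.00 E1.5588
G1 X7.63 Y15.13 E1.9247
G1 X-0.50 Y18.50 E2.2906
G1 X-8.63 Y15.13 E2.6565
G1 X-12.00 Y7.00 E3.0224

At z = 1.75 mm: the r=6 cylinder contributes a regular 8-gon of circumradius 6; the r=11.5 cylinder at (-0.5, 7) contributes a regular 8-gon of circumradius 11.5; Merging all regions: the regions partially overlap (shared area 87.85 mm²), so overlapping operands fuse into one piece — 1 connected region. The outline is a single polygon with 12 vertices. Extrusion per mm of travel: 0.4 × 0.25 / (π × 0.875²) = 0.041575. Accumulating E over each segment gives final E = 3.0224.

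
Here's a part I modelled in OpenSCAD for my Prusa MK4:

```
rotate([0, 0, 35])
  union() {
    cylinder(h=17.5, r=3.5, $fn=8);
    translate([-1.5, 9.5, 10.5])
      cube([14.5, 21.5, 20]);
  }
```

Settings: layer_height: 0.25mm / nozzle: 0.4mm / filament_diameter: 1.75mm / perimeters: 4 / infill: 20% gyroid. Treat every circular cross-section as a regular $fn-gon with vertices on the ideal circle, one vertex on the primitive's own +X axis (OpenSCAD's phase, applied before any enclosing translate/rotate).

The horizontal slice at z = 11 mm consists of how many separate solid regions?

2

At z = 11 mm: the r=3.5 cylinder contributes a regular 8-gon of circumradius 3.5; the cube at (-1.5, 9.5) (footprint 14.5×21.5) is included at this height; Merging all regions: the 2 present regions are separate (no shared area or edge), so areas and boundary lengths simply add and each stays a separate island — 2 connected regions; (whole slice rotated 35° about Z — lengths, areas and connectivity unchanged). The result has 2 disconnected regions.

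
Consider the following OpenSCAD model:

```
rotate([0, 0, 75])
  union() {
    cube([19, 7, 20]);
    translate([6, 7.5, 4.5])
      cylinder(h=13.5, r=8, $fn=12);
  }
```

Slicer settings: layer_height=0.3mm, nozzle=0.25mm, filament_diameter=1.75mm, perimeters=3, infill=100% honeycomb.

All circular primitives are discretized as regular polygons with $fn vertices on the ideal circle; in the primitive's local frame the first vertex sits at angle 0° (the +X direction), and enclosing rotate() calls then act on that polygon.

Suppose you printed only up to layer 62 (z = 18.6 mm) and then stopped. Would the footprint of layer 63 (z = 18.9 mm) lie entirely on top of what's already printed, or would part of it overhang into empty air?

Compare the two slices. At z = 18.6: the cube (footprint 19×7) is included at this height (area 133.00 mm²); the cylinder at (6, 7.5) is absent (z outside [4.5, 18]); Combining (union): only the 19×7 cube is present, so the union is just that shape — area = 133.00 mm²; (whole slice rotated 75° about Z — lengths, areas and connectivity unchanged). At z = 18.9: the cube (footprint 19×7) is included at this height (area 133.00 mm²); the cylinder at (6, 7.5) is not intersected at this z (z outside [4.5, 18]); Taking the union: only the 19×7 cube is present, so the union is just that shape — area = 133.00 mm²; (rotated 75° about Z; rotation is an isometry so areas/perimeters/island counts are preserved). Checking containment: the cross-section at z = 18.9 is a subset of the cross-section at z = 18.6.

entirely on top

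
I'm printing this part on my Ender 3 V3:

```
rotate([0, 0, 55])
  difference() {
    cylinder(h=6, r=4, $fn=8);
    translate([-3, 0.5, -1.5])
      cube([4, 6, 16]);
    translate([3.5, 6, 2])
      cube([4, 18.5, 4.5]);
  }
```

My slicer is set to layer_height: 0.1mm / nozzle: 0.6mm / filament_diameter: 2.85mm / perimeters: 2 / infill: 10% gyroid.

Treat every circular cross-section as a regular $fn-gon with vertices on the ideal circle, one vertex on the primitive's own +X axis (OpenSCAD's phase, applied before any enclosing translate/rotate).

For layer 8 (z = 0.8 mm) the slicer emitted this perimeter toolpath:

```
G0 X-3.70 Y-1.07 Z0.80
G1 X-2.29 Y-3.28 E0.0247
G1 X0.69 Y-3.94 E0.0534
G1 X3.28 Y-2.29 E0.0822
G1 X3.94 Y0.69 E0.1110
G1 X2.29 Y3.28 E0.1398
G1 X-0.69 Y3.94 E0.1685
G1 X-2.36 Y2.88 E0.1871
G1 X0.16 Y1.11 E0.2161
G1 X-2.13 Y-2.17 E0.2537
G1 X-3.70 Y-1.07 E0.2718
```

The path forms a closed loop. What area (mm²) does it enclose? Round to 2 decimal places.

Apply the shoelace formula to the sequence of (X, Y) vertices; enclosed area = 33.36 mm².

33.36 mm²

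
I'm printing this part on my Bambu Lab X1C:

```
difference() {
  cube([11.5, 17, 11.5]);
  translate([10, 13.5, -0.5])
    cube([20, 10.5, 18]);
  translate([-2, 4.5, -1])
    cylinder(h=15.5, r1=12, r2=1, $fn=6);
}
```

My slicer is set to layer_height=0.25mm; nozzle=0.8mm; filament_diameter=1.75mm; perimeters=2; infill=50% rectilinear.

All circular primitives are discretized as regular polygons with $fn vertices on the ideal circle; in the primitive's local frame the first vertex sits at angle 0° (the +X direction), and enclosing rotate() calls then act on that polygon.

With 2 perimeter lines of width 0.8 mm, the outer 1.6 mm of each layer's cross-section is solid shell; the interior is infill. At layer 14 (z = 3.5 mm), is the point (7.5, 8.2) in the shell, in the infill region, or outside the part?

infill

At z = 3.5 mm: the 11.5×17 cube contributes its full rectangle; the 20×10.5 cube at (10, 13.5) contributes its full rectangle; the cone at (-2, 4.5) (r1=12→r2=1) has section circumradius 8.806 here — a regular 6-gon; After the difference (first − rest): starting from the 11.5×17 cube, the 20×10.5 cube at (10, 13.5) partially overlaps it — only the 5.25 mm² overlap (of its 210.00 mm²) is removed, clipping the outline; the cone at (-2, 4.5) partially overlaps it — only the 59.90 mm² overlap (of its 201.49 mm²) is removed, clipping the outline — 1 connected region. Overall, the cross-section is a single solid region. The nearest boundary edge runs (6.81, 4.50)→(2.40, 12.13); distance from the point to it = 2.45 mm. The point is inside the cross-section and 2.45 mm from the nearest boundary — more than the 1.6 mm shell width (2 × 0.8), so it's in the infill interior.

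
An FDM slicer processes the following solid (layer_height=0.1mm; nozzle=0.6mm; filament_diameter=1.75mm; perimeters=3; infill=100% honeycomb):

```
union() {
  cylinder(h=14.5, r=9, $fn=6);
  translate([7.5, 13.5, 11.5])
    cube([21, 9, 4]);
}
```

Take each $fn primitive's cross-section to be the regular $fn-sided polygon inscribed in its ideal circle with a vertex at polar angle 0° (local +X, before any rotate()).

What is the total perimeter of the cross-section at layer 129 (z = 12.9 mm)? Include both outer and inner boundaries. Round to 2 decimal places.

114.00 mm

At z = 12.9 mm: the r=9 cylinder contributes a regular 6-gon of circumradius 9 (perimeter = 2·6·9.000·sin(180°/6) = 54.00 mm); the 21×9 cube at (7.5, 13.5) contributes its full rectangle (perimeter 60.00 mm); Taking the union: the 2 present regions are separate (no shared area or edge), so areas and boundary lengths simply add and each stays a separate island — boundary = 114.00 mm. Overall, the cross-section has 2 separate islands. Total boundary length (outer) = 114.00 mm.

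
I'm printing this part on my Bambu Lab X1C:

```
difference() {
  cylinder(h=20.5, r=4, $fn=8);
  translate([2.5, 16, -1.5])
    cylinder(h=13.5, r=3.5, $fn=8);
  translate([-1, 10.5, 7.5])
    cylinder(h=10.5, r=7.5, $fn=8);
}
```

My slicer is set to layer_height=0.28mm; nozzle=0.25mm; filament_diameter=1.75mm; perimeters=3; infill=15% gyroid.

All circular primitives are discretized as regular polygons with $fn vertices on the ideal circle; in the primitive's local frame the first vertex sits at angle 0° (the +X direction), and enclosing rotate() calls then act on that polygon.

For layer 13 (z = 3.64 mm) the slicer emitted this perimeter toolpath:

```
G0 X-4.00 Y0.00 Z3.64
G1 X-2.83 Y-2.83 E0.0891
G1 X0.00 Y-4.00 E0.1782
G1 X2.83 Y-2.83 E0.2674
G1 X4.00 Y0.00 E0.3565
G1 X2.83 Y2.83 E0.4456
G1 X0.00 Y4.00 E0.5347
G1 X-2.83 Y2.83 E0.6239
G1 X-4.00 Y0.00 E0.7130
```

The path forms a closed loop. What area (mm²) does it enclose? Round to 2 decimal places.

Apply the shoelace formula to the sequence of (X, Y) vertices; enclosed area = 45.28 mm².

45.28 mm²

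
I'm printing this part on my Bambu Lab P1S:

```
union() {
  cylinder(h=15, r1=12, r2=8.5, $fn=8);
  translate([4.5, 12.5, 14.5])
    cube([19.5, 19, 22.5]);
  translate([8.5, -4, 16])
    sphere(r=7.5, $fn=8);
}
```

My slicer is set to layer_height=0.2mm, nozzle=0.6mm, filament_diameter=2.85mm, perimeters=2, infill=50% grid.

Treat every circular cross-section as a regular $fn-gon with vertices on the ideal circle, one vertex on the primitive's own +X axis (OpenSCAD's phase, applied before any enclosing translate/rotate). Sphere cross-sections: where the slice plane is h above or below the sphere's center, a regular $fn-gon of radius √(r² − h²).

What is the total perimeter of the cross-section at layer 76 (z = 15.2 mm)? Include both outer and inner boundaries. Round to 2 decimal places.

At z = 15.2 mm: the cone is not intersected at this z (z outside [0, 15]); the 19.5×19 cube at (4.5, 12.5) contributes its full rectangle (perimeter 77.00 mm); the sphere at (8.5, -4): section is a regular 8-gon, circumradius = √(r²−h²) = √(7.5²−0.8²) = 7.457 (perimeter = 2·8·7.457·sin(180°/8) = 45.66 mm); Taking the union: the 2 present regions are separate (no shared area or edge), so areas and boundary lengths simply add and each stays a separate island — boundary = 122.66 mm. Overall, the cross-section has 2 separate islands. Total boundary length (outer) = 122.66 mm.

122.66 mm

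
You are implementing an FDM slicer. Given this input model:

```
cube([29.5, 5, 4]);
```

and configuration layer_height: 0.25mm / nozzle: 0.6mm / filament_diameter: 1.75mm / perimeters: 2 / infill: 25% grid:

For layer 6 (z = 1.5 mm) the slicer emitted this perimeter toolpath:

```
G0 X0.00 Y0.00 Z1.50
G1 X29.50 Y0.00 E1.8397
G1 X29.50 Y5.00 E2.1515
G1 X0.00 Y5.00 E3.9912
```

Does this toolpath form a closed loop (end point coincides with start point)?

Start point (G0): (0.00, 0.00). End point (last G1): the path does not return to the start — open.

no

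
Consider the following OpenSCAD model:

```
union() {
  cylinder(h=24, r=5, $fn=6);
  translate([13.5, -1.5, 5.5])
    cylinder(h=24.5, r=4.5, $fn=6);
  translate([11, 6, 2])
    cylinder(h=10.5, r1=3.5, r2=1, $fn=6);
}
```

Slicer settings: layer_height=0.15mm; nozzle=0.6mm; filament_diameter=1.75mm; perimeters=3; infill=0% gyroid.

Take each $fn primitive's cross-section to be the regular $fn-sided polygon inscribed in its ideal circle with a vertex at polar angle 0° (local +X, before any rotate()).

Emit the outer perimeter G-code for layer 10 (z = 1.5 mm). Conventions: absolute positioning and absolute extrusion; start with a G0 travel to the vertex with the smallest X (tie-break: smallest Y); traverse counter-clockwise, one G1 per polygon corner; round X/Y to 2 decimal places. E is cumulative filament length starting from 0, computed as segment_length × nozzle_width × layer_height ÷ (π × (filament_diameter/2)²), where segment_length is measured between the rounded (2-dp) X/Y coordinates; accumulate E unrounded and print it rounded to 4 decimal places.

G0 X-5.00 Y0.00 Z1.50
G1 X-2.50 Y-4.33 E0.1871
G1 X2.50 Y-4.33 E0.3742
G1 X5.00 Y0.00 E0.5613
G1 X2.50 Y4.33 E0.7483
G1 X-2.50 Y4.33 E0.9354
G1 X-5.00 Y0.00 E1.1225

At z = 1.5 mm: the r=5 cylinder gives a regular 6-gon of circumradius 5 (constant along its height); the cylinder at (13.5, -1.5) is not intersected at this z (z outside [5.5, 30]); the cone at (11, 6) does not reach this height (z outside [2, 12.5]); Combining (union): only the r=5 cylinder is present, so the union is just that shape — 1 connected region. The outline is a single polygon with 6 vertices. Extrusion per mm of travel: 0.6 × 0.15 / (π × 0.875²) = 0.037418. Accumulating E over each segment gives final E = 1.1225.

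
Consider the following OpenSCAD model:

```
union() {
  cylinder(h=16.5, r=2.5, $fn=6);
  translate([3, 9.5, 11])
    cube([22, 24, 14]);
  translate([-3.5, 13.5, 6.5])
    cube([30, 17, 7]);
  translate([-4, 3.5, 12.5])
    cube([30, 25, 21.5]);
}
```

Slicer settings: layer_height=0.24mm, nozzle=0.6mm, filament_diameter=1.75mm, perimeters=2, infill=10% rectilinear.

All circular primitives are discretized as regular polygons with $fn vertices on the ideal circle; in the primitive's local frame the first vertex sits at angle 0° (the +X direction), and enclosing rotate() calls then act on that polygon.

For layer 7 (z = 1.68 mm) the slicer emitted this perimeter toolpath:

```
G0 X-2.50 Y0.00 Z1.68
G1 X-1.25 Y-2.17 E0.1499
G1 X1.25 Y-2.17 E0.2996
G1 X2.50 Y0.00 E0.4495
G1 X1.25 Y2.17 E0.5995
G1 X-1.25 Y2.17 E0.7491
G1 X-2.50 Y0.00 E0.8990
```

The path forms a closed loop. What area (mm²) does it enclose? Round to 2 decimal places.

Apply the shoelace formula to the sequence of (X, Y) vertices; enclosed area = 16.27 mm².

16.27 mm²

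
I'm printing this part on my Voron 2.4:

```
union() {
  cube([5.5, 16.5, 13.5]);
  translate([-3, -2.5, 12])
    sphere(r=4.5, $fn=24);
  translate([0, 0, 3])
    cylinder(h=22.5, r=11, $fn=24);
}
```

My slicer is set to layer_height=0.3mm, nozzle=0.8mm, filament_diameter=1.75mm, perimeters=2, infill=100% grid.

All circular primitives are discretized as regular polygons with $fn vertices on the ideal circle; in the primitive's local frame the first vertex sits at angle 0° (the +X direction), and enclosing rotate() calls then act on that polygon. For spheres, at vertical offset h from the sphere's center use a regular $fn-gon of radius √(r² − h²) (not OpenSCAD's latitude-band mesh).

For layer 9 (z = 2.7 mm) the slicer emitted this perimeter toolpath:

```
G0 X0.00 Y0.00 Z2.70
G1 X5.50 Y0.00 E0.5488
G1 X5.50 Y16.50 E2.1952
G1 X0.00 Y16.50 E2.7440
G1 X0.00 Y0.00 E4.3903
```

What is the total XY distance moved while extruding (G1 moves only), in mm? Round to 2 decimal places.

44.00 mm

Sum the Euclidean lengths of each G1 segment: total = 44.00 mm.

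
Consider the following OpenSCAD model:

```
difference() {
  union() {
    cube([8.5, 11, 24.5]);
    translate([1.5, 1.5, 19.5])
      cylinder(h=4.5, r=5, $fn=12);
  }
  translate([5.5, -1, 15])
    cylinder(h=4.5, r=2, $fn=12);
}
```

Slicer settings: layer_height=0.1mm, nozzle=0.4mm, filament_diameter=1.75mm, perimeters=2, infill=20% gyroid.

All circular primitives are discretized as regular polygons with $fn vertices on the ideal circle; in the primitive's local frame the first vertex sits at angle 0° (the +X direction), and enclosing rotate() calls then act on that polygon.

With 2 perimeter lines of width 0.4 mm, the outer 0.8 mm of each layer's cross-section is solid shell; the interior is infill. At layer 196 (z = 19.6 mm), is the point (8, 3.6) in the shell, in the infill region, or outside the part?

shell

At z = 19.6 mm: the cube is present — its section is the full 8.5×11 rectangle; the cylinder at (1.5, 1.5): section is a regular 12-gon, circumradius r=5; Combining (union): the regions partially overlap (shared area 35.40 mm²), so overlapping operands fuse into one piece — 1 connected region; the cylinder at (5.5, -1) is absent (z outside [15, 19.5]); Subtracting the remaining from the first: none of the subtracted shapes is present at this height, so the result so far is unchanged — 1 connected region. Overall, the cross-section is a single solid region. The nearest boundary edge runs (8.50, 11.00)→(8.50, 0.00); distance from the point to it = 0.50 mm. The point is inside the cross-section, 0.50 mm from the nearest boundary — within the 0.8 mm shell band (2 × 0.4).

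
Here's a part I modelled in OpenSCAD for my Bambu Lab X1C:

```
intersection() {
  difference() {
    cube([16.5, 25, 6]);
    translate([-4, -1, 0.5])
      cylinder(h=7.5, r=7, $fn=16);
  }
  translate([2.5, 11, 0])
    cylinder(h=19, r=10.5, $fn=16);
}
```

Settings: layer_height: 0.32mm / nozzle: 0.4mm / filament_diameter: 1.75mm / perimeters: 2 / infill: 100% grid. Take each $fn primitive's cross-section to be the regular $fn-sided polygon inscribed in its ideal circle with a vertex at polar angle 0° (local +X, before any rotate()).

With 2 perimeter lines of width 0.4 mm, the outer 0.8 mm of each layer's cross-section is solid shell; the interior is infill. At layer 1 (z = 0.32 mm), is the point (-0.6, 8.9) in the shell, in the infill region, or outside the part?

outside

At z = 0.32 mm: the cube is present — its section is the full 16.5×25 rectangle; the cylinder at (-4, -1) does not reach this height (z outside [0.5, 8]); Taking the first minus the rest: none of the subtracted shapes is present at this height, so the 16.5×25 cube is unchanged — 1 connected region; the cylinder at (2.5, 11): section is a regular 16-gon, circumradius r=10.5; Keeping only the common overlap: the r=10.5 cylinder at (2.5, 11) partially overlaps that combined region; clipping to the common part keeps 220.02 mm² — 1 connected region. Overall, the cross-section is a single solid region. The nearest boundary edge runs (0.00, 1.00)→(0.00, 21.00); distance from the point to it = 0.60 mm. The point is not inside any of the regions above, so it lies outside the cross-section (0.60 mm from the nearest boundary).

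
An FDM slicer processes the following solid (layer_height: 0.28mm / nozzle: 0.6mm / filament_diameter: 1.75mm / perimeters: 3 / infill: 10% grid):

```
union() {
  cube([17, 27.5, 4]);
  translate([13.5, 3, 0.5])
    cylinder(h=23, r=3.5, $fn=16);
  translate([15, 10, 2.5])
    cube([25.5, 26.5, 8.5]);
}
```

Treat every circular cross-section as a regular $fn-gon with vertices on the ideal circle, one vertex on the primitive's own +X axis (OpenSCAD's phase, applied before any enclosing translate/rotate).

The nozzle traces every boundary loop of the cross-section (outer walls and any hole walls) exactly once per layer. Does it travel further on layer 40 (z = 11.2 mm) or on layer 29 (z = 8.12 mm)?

layer 29 (z = 8.12 mm)

Layer 40 (z = 11.2): the cube does not reach this height (z outside [0, 4]); the r=3.5 cylinder at (13.5, 3) contributes a regular 16-gon of circumradius 3.5 (perimeter = 2·16·3.500·sin(180°/16) = 21.85 mm); the cube at (15, 10) is absent (z outside [2.5, 11]); Merging all regions: only the r=3.5 cylinder at (13.5, 3) is present, so the union is just that shape — boundary = 21.85 mm. So its perimeter = 21.85 mm. Layer 29 (z = 8.12): the cube is not intersected at this z (z outside [0, 4]); the cylinder at (13.5, 3): section is a regular 16-gon, circumradius r=3.5 (perimeter = 2·16·3.500·sin(180°/16) = 21.85 mm); the cube at (15, 10) is present — its section is the full 25.5×26.5 rectangle (perimeter 104.00 mm); Merging all regions: the 2 present regions are separate (no shared area or edge), so areas and boundary lengths simply add and each stays a separate island — boundary = 125.85 mm. So its perimeter = 125.85 mm. Layer 29 is larger (125.85 vs 21.85 mm).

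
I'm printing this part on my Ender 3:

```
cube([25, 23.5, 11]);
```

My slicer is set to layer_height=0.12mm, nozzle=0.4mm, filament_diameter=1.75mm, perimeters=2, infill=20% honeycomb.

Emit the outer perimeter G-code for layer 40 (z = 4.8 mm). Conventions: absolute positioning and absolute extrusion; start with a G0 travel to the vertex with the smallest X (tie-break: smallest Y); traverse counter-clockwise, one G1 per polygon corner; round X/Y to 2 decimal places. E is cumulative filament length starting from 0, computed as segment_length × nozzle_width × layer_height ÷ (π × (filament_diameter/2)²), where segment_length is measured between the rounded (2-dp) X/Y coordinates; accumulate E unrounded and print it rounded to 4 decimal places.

At z = 4.8 mm: the cube (footprint 25×23.5) is included at this height. The outline is a single polygon with 4 vertices. Extrusion per mm of travel: 0.4 × 0.12 / (π × 0.875²) = 0.019956. Accumulating E over each segment gives final E = 1.9357.

G0 X0.00 Y0.00 Z4.80
G1 X25.00 Y0.00 E0.4989
G1 X25.00 Y23.50 E0.9679
G1 X0.00 Y23.50 E1.4668
G1 X0.00 Y0.00 E1.9357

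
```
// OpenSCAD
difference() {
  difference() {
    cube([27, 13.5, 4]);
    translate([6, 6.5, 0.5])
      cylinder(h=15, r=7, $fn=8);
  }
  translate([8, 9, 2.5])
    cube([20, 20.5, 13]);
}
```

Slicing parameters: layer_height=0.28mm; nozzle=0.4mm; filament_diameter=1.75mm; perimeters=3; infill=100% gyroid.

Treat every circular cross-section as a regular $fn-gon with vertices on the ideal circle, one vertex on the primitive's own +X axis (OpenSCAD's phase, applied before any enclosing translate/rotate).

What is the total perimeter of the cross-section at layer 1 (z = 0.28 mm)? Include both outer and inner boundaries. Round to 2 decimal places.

81.00 mm

At z = 0.28 mm: the 27×13.5 cube contributes its full rectangle (perimeter 81.00 mm); the cylinder at (6, 6.5) is absent (z outside [0.5, 15.5]); After the difference (first − rest): none of the subtracted shapes is present at this height, so the 27×13.5 cube is unchanged — boundary = 81.00 mm; the cube at (8, 9) is absent (z outside [2.5, 15.5]); After the difference (first − rest): none of the subtracted shapes is present at this height, so that combined region is unchanged — boundary = 81.00 mm. Overall, the cross-section is a single solid region. Total boundary length (outer) = 81.00 mm.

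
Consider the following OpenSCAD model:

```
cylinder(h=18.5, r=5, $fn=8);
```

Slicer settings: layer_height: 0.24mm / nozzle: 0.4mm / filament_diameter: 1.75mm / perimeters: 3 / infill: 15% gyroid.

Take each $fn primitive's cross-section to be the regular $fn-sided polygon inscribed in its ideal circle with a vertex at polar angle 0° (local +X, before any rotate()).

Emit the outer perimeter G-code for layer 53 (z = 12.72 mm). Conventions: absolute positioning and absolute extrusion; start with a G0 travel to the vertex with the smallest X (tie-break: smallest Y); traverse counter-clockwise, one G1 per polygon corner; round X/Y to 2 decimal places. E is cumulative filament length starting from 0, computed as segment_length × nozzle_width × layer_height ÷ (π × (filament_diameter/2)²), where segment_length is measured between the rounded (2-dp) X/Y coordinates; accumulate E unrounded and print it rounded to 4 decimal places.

G0 X-5.00 Y0.00 Z12.72
G1 X-3.54 Y-3.54 E0.1528
G1 X0.00 Y-5.00 E0.3057
G1 X3.54 Y-3.54 E0.4585
G1 X5.00 Y0.00 E0.6113
G1 X3.54 Y3.54 E0.7642
G1 X0.00 Y5.00 E0.9170
G1 X-3.54 Y3.54 E1.0698
G1 X-5.00 Y0.00 E1.2227

At z = 12.72 mm: the r=5 cylinder gives a regular 8-gon of circumradius 5 (constant along its height). The outline is a single polygon with 8 vertices. Extrusion per mm of travel: 0.4 × 0.24 / (π × 0.875²) = 0.039912. Accumulating E over each segment gives final E = 1.2227.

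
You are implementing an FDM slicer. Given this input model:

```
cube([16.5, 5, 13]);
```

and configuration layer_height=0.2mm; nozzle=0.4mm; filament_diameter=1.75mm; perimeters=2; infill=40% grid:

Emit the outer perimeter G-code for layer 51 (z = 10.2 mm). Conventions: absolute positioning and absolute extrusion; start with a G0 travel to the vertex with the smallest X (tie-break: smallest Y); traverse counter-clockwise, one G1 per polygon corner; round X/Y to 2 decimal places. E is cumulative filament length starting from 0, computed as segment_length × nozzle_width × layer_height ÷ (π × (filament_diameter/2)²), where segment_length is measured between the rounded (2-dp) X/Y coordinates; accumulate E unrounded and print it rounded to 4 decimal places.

G0 X0.00 Y0.00 Z10.20
G1 X16.50 Y0.00 E0.5488
G1 X16.50 Y5.00 E0.7151
G1 X0.00 Y5.00 E1.2639
G1 X0.00 Y0.00 E1.4302

At z = 10.2 mm: the 16.5×5 cube contributes its full rectangle. The outline is a single polygon with 4 vertices. Extrusion per mm of travel: 0.4 × 0.2 / (π × 0.875²) = 0.033260. Accumulating E over each segment gives final E = 1.4302.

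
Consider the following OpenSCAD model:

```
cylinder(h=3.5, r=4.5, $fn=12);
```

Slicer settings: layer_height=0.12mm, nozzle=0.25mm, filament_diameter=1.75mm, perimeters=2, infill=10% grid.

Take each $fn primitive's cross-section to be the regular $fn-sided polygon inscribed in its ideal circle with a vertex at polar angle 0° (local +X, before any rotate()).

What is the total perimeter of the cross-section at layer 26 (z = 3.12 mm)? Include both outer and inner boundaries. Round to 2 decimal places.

At z = 3.12 mm: the r=4.5 cylinder gives a regular 12-gon of circumradius 4.5 (constant along its height) (perimeter = 2·12·4.500·sin(180°/12) = 27.95 mm). Overall, the cross-section is a single solid region. Total boundary length (outer) = 27.95 mm.

27.95 mm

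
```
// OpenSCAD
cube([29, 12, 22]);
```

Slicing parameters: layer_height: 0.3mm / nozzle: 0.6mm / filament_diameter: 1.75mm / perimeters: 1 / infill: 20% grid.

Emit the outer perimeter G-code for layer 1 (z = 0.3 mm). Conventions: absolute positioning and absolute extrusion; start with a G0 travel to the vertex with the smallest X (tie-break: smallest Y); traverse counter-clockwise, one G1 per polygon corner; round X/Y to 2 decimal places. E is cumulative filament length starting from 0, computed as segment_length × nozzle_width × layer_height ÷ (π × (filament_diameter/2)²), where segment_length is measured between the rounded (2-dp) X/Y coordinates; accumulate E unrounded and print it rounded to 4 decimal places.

G0 X0.00 Y0.00 Z0.30
G1 X29.00 Y0.00 E2.1702
G1 X29.00 Y12.00 E3.0682
G1 X0.00 Y12.00 E5.2385
G1 X0.00 Y0.00 E6.1365

At z = 0.3 mm: the cube is present — its section is the full 29×12 rectangle. The outline is a single polygon with 4 vertices. Extrusion per mm of travel: 0.6 × 0.3 / (π × 0.875²) = 0.074835. Accumulating E over each segment gives final E = 6.1365.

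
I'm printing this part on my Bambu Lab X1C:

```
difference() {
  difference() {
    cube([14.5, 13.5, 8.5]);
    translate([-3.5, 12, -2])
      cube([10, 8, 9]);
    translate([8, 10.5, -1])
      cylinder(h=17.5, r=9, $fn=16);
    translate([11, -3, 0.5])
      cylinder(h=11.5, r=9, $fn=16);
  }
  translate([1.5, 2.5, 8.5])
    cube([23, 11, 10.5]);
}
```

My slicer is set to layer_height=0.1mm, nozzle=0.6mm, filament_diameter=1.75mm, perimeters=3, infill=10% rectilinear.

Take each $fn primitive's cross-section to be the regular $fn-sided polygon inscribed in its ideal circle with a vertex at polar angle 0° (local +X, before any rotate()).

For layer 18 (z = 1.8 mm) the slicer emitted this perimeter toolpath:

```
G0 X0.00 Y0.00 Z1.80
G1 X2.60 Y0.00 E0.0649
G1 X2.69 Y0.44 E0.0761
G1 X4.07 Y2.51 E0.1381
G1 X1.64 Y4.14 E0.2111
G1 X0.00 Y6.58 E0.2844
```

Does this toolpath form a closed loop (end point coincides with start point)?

Start point (G0): (0.00, 0.00). End point (last G1): the path does not return to the start — open.

no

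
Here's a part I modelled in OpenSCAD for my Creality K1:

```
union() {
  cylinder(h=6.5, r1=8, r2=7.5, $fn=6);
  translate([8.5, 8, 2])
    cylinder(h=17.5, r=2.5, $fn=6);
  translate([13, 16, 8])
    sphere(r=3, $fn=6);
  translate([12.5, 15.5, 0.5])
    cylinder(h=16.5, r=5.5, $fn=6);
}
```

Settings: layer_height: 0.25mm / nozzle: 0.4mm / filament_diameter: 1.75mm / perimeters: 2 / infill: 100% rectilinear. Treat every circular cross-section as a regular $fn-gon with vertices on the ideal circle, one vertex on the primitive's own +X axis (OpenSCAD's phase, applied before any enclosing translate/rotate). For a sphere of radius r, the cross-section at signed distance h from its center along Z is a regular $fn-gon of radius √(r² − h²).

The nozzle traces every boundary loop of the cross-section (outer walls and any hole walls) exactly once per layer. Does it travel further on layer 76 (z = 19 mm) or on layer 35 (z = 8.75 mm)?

Layer 76 (z = 19): the cone does not reach this height (z outside [0, 6.5]); the r=2.5 cylinder at (8.5, 8) contributes a regular 6-gon of circumradius 2.5 (perimeter = 2·6·2.500·sin(180°/6) = 15.00 mm); the sphere at (13, 16) is not intersected at this z (|z−center|=11.000 > r=3); the cylinder at (12.5, 15.5) is not intersected at this z (z outside [0.5, 17]); Taking the union: only the r=2.5 cylinder at (8.5, 8) is present, so the union is just that shape — boundary = 15.00 mm. So its perimeter = 15.00 mm. Layer 35 (z = 8.75): the cone is not intersected at this z (z outside [0, 6.5]); the cylinder at (8.5, 8): section is a regular 6-gon, circumradius r=2.5 (perimeter = 2·6·2.500·sin(180°/6) = 15.00 mm); the sphere at (13, 16): section is a regular 6-gon, circumradius = √(r²−h²) = √(3²−0.75²) = 2.905 (perimeter = 2·6·2.905·sin(180°/6) = 17.43 mm); the cylinder at (12.5, 15.5): section is a regular 6-gon, circumradius r=5.5 (perimeter = 2·6·5.500·sin(180°/6) = 33.00 mm); Taking the union: the regions partially overlap (shared area 21.92 mm²), so the edge portions inside another operand are dropped and the merged outline is re-measured after clipping — boundary = 48.00 mm. So its perimeter = 48.00 mm. Layer 35 is larger (48.00 vs 15.00 mm).

layer 35 (z = 8.75 mm)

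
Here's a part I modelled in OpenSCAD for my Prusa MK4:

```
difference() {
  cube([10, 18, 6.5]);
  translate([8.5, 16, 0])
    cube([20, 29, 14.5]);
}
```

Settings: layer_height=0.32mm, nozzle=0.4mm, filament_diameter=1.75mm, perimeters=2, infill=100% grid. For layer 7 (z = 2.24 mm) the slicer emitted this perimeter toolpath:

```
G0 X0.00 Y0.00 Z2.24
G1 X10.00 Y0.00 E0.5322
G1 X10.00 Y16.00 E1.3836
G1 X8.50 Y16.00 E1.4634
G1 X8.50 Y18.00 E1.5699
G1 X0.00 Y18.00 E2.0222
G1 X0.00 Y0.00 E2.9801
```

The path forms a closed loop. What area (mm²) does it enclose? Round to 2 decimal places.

Apply the shoelace formula to the sequence of (X, Y) vertices; enclosed area = 177.00 mm².

177.00 mm²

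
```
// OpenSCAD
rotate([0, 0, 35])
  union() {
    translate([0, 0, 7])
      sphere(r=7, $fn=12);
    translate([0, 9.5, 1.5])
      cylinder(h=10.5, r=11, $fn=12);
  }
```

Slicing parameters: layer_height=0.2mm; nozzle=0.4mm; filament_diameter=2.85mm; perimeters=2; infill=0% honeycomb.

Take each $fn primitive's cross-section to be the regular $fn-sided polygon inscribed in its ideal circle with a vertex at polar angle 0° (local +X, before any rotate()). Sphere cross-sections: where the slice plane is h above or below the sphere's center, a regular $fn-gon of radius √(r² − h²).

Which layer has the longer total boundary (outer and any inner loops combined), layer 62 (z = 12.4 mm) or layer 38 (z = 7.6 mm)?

Layer 62 (z = 12.4): the r=7 sphere contributes a regular 12-gon of circumradius √(7²−5.4²) = 4.454 (perimeter = 2·12·4.454·sin(180°/12) = 27.67 mm); the cylinder at (0, 9.5) does not reach this height (z outside [1.5, 12]); Taking the union: only the r=7 sphere is present, so the union is just that shape — boundary = 27.67 mm; (whole slice rotated 35° about Z — lengths, areas and connectivity unchanged). So its perimeter = 27.67 mm. Layer 38 (z = 7.6): the sphere: section is a regular 12-gon, circumradius = √(r²−h²) = √(7²−0.6²) = 6.974 (perimeter = 2·12·6.974·sin(180°/12) = 43.32 mm); the cylinder at (0, 9.5): section is a regular 12-gon, circumradius r=11 (perimeter = 2·12·11.000·sin(180°/12) = 68.33 mm); Merging all regions: the regions partially overlap (shared area 79.70 mm²), so the edge portions inside another operand are dropped and the merged outline is re-measured after clipping — boundary = 77.66 mm; (rotated 35° about Z; rotation is an isometry so areas/perimeters/island counts are preserved). So its perimeter = 77.66 mm. Layer 38 is larger (77.66 vs 27.67 mm).

layer 38 (z = 7.6 mm)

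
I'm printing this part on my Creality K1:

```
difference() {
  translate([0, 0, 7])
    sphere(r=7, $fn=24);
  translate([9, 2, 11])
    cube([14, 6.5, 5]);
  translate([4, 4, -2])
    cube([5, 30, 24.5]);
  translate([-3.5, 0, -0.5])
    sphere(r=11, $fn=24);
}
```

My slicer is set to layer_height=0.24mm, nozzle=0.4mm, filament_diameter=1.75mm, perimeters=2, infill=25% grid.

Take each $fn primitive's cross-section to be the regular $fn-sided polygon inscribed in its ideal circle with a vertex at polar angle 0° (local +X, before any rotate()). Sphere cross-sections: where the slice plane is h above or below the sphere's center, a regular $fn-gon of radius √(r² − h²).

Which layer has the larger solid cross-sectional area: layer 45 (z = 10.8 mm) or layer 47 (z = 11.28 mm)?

layer 45 (z = 10.8 mm)

Layer 45 (z = 10.8): the sphere: section is a regular 24-gon, circumradius = √(r²−h²) = √(7²−3.8²) = 5.879 (area = (24/2)·5.879²·sin(360°/24) = 107.34 mm²); the cube at (9, 2) does not reach this height (z outside [11, 16]); the 5×30 cube at (4, 4) contributes its full rectangle (area 150.00 mm²); the sphere at (-3.5, 0) does not reach this height (|z−center|=11.300 > r=11); Subtracting the remaining from the first: starting from the r=7 sphere (107.34 mm²), the 5×30 cube at (4, 4) partially overlaps it — only the 0.04 mm² overlap (of its 150.00 mm²) is removed, clipping the outline — area = 107.29 mm². So its area = 107.29 mm². Layer 47 (z = 11.28): the r=7 sphere contributes a regular 24-gon of circumradius √(7²−4.28²) = 5.539 (area = (24/2)·5.539²·sin(360°/24) = 95.29 mm²); the cube at (9, 2) (footprint 14×6.5) is included at this height (area 91.00 mm²); the 5×30 cube at (4, 4) contributes its full rectangle (area 150.00 mm²); the sphere at (-3.5, 0) is not intersected at this z (|z−center|=11.780 > r=11); After the difference (first − rest): starting from the r=7 sphere (95.29 mm²), the 14×6.5 cube at (9, 2) misses the remaining region (no effect); the 5×30 cube at (4, 4) misses the remaining region (no effect) — area = 95.29 mm². So its area = 95.29 mm². Layer 45 is larger (107.29 vs 95.29 mm²).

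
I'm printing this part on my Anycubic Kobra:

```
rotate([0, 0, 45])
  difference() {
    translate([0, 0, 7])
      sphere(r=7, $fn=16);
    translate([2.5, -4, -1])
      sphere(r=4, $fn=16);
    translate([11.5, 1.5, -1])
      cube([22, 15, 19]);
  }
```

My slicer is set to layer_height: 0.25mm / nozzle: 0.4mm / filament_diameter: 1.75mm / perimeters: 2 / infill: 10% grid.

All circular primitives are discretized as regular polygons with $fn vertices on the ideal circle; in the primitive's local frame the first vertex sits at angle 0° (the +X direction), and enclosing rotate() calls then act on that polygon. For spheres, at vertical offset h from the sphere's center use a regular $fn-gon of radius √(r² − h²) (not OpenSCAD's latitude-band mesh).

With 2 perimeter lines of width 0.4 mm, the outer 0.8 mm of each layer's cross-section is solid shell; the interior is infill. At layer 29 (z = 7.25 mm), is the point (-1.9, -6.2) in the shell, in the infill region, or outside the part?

shell

At z = 7.25 mm: the sphere: section is a regular 16-gon, circumradius = √(r²−h²) = √(7²−0.25²) = 6.996; the sphere at (2.5, -4) is absent (|z−center|=8.250 > r=4); the cube at (11.5, 1.5) is present — its section is the full 22×15 rectangle; Subtracting the remaining from the first: starting from the r=7 sphere, the 22×15 cube at (11.5, 1.5) misses the remaining region (no effect) — 1 connected region; (whole slice rotated 45° about Z — lengths, areas and connectivity unchanged). Overall, the cross-section is a single solid region. Undo the 45° rotation: the query point maps to (-5.728, -3.041) in the un-rotated model frame. The nearest boundary edge runs (-4.95, -4.95)→(-6.46, -2.68); distance from the point to it = 0.41 mm. The point is inside the cross-section, 0.41 mm from the nearest boundary — within the 0.8 mm shell band (2 × 0.4).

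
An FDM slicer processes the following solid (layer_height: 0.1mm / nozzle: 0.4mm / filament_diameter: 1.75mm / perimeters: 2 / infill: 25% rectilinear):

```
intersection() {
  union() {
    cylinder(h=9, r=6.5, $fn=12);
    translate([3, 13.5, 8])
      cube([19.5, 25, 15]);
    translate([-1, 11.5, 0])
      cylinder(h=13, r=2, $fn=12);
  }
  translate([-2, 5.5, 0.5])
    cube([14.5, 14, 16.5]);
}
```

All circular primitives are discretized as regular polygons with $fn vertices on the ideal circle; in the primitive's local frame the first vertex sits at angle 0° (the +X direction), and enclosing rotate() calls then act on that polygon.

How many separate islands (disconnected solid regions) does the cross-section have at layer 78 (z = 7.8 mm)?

At z = 7.8 mm: the cylinder: section is a regular 12-gon, circumradius r=6.5; the cube at (3, 13.5) is absent (z outside [8, 23]); the r=2 cylinder at (-1, 11.5) gives a regular 12-gon of circumradius 2 (constant along its height); Merging all regions: the 2 present regions are separate (no shared area or edge), so areas and boundary lengths simply add and each stays a separate island — 2 connected regions; the cube at (-2, 5.5) is present — its section is the full 14.5×14 rectangle; Taking the intersection: the 14.5×14 cube at (-2, 5.5) partially overlaps that combined region; clipping to the common part keeps 13.04 mm² — 2 connected regions. Overall, the cross-section has 2 separate islands. Island count = 2.

2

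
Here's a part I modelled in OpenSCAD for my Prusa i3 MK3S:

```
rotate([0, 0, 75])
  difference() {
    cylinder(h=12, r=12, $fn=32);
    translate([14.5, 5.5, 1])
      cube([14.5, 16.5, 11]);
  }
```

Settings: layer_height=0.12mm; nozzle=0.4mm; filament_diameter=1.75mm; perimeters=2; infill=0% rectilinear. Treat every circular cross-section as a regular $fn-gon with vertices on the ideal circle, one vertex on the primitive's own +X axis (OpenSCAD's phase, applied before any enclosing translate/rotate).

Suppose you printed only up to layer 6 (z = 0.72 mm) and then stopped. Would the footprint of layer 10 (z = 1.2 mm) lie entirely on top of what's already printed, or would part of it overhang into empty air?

entirely on top

Compare the two slices. At z = 0.72: the r=12 cylinder gives a regular 32-gon of circumradius 12 (constant along its height) (area = (32/2)·12.000²·sin(360°/32) = 449.49 mm²); the cube at (14.5, 5.5) is not intersected at this z (z outside [1, 12]); Taking the first minus the rest: none of the subtracted shapes is present at this height, so the r=12 cylinder is unchanged — area = 449.49 mm²; (rotated 75° about Z; rotation is an isometry so areas/perimeters/island counts are preserved). At z = 1.2: the r=12 cylinder contributes a regular 32-gon of circumradius 12 (area = (32/2)·12.000²·sin(360°/32) = 449.49 mm²); the cube at (14.5, 5.5) (footprint 14.5×16.5) is included at this height (area 239.25 mm²); Subtracting the remaining from the first: starting from the r=12 cylinder (449.49 mm²), the 14.5×16.5 cube at (14.5, 5.5) misses the remaining region (no effect) — area = 449.49 mm²; (rotated 75° about Z; rotation is an isometry so areas/perimeters/island counts are preserved). Checking containment: the cross-section at z = 1.2 is a subset of the cross-section at z = 0.72.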